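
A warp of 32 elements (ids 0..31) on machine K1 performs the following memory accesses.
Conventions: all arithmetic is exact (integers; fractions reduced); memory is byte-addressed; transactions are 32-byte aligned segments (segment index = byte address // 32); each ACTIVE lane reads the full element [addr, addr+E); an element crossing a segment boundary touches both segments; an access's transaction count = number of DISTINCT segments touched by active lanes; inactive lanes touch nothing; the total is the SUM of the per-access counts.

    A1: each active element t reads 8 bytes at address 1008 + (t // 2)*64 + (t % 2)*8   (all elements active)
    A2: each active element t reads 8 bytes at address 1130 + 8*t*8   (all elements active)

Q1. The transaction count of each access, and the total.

A1: 16 transactions
A2: 32 transactions

Answer: 16,32; total 48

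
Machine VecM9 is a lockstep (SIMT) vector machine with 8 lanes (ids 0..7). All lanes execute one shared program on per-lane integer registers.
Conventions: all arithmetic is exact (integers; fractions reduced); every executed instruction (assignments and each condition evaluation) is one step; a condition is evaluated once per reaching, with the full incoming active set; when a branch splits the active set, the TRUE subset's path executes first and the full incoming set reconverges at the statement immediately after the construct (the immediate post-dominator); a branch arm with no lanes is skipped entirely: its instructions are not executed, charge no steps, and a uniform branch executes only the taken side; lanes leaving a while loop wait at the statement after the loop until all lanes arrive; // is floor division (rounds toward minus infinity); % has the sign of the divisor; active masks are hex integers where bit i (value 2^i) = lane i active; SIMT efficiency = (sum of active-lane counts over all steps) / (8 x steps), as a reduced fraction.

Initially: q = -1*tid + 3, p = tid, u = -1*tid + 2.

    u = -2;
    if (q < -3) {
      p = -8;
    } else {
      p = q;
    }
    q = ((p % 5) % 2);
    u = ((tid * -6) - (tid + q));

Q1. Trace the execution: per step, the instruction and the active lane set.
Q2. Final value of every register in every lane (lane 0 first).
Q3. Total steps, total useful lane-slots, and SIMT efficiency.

step 0: u <- -2                      0xff
step 1: eval (q < -3)                0xff
step 2: p <- -8                      0x80
step 3: p <- q                       0x7f
step 4: q <- ((p % 5) % 2)           0xff
step 5: u <- ((tid * -6) - (tid + q)) 0xff

Answer: 6 steps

q: 1,0,1,0,0,1,0,0
p: 3,2,1,0,-1,-2,-3,-8
u: -1,-7,-15,-21,-28,-36,-42,-49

steps = 6; useful = 40; efficiency = 40/48 = 5/6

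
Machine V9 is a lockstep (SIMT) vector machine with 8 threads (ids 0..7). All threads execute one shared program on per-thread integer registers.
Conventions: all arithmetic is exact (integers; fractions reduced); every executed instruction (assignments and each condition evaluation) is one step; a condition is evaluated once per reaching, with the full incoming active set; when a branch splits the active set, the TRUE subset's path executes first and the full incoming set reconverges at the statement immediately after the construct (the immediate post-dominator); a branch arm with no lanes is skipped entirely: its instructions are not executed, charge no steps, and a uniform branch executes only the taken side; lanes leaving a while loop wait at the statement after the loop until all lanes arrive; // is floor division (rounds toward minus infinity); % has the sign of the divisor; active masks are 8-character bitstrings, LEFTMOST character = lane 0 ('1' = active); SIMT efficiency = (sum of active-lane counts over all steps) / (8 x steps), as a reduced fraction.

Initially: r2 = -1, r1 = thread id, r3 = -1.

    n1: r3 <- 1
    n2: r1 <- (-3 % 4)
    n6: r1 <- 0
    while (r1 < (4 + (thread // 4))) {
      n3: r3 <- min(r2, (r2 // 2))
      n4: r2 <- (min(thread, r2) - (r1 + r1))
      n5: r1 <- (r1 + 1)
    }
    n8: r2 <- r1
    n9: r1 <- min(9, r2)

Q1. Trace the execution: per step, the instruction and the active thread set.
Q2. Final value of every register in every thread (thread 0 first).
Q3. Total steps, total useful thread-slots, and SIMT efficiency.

step 0: r3 <- 1                      11111111
step 1: r1 <- (-3 % 4)               11111111
step 2: r1 <- 0                      11111111
step 3: eval (r1 < (4 + (thread // 4))) 11111111
step 4: r3 <- min(r2, (r2 // 2))     11111111
step 5: r2 <- (min(thread, r2) - (r1 + r1)) 11111111
step 6: r1 <- (r1 + 1)               11111111
step 7: eval (r1 < (4 + (thread // 4))) 11111111
step 8: r3 <- min(r2, (r2 // 2))     11111111
step 9: r2 <- (min(thread, r2) - (r1 + r1)) 11111111
step 10: r1 <- (r1 + 1)               11111111
step 11: eval (r1 < (4 + (thread // 4))) 11111111
step 12: r3 <- min(r2, (r2 // 2))     11111111
step 13: r2 <- (min(thread, r2) - (r1 + r1)) 11111111
step 14: r1 <- (r1 + 1)               11111111
step 15: eval (r1 < (4 + (thread // 4))) 11111111
step 16: r3 <- min(r2, (r2 // 2))     11111111
step 17: r2 <- (min(thread, r2) - (r1 + r1)) 11111111
step 18: r1 <- (r1 + 1)               11111111
step 19: eval (r1 < (4 + (thread // 4))) 11111111
step 20: r3 <- min(r2, (r2 // 2))     00001111
step 21: r2 <- (min(thread, r2) - (r1 + r1)) 00001111
step 22: r1 <- (r1 + 1)               00001111
step 23: eval (r1 < (4 + (thread // 4))) 00001111
step 24: r2 <- r1                     11111111
step 25: r1 <- min(9, r2)             11111111

Answer: 26 steps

r2: 4,4,4,4,5,5,5,5
r1: 4,4,4,4,5,5,5,5
r3: -7,-7,-7,-7,-13,-13,-13,-13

steps = 26; useful = 192; efficiency = 192/208 = 12/13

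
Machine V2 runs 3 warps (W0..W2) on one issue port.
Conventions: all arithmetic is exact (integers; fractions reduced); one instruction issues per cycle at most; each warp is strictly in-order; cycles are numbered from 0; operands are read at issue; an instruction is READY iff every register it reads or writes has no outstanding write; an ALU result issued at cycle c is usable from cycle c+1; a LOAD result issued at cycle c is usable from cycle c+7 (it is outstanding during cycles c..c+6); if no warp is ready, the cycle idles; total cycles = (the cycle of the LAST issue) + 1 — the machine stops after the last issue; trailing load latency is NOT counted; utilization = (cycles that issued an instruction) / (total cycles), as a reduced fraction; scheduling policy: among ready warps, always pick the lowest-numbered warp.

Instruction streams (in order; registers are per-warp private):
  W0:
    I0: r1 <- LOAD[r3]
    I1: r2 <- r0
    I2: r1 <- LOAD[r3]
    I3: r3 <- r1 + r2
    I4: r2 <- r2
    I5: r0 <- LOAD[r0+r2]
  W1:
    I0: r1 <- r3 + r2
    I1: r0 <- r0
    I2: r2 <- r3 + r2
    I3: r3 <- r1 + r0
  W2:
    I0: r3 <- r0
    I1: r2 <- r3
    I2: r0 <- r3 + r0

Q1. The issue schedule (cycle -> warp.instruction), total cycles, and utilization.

cycle 0: W0.I0
cycle 1: W0.I1
cycle 2: W1.I0
cycle 3: W1.I1
cycle 4: W1.I2
cycle 5: W1.I3
cycle 6: W2.I0
cycle 7: W0.I2
cycle 8: W2.I1
cycle 9: W2.I2
cycle 10: idle
cycle 11: idle
cycle 12: idle
cycle 13: idle
cycle 14: W0.I3
cycle 15: W0.I4
cycle 16: W0.I5

Answer: 17 cycles, utilization 13/17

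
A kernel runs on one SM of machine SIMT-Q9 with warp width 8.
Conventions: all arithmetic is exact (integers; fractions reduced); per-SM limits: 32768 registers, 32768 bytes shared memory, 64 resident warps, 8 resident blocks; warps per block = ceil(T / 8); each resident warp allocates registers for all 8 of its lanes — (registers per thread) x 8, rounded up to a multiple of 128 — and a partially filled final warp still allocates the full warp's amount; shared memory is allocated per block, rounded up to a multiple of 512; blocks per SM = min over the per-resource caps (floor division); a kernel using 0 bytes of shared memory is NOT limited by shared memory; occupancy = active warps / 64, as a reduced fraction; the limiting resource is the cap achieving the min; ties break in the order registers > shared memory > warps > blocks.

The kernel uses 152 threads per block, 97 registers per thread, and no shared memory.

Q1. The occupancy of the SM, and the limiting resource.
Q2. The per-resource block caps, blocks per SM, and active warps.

Answer: occupancy 19/64, limited by registers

registers: 1 block
shared memory: no limit (kernel uses none)
warps: 3 blocks
blocks: 8 blocks

Answer: 1 block, 19 active warps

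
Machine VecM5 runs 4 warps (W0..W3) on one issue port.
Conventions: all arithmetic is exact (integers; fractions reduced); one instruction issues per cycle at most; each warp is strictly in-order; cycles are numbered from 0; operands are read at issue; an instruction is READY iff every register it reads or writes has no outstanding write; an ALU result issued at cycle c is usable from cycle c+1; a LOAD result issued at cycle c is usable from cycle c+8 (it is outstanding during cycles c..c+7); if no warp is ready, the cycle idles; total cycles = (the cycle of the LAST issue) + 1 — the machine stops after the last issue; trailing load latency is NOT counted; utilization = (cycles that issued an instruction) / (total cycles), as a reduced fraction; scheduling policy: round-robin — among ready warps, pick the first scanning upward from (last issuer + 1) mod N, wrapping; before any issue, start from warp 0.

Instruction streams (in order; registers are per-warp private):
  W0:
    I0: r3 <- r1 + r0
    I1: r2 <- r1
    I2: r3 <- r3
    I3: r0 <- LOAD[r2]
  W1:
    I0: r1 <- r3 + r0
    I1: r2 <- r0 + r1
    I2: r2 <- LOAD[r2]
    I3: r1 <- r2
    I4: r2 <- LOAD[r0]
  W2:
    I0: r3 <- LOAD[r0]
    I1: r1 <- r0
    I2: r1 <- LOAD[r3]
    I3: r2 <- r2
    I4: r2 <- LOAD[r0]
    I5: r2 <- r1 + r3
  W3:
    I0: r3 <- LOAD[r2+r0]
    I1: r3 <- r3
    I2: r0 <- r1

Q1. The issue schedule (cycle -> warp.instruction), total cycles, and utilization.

cycle 0: W0.I0
cycle 1: W1.I0
cycle 2: W2.I0
cycle 3: W3.I0
cycle 4: W0.I1
cycle 5: W1.I1
cycle 6: W2.I1
cycle 7: W0.I2
cycle 8: W1.I2
cycle 9: W0.I3
cycle 10: W2.I2
cycle 11: W3.I1
cycle 12: W2.I3
cycle 13: W3.I2
cycle 14: W2.I4
cycle 15: idle
cycle 16: W1.I3
cycle 17: W1.I4
cycle 18: idle
cycle 19: idle
cycle 20: idle
cycle 21: idle
cycle 22: W2.I5

Answer: 23 cycles, utilization 18/23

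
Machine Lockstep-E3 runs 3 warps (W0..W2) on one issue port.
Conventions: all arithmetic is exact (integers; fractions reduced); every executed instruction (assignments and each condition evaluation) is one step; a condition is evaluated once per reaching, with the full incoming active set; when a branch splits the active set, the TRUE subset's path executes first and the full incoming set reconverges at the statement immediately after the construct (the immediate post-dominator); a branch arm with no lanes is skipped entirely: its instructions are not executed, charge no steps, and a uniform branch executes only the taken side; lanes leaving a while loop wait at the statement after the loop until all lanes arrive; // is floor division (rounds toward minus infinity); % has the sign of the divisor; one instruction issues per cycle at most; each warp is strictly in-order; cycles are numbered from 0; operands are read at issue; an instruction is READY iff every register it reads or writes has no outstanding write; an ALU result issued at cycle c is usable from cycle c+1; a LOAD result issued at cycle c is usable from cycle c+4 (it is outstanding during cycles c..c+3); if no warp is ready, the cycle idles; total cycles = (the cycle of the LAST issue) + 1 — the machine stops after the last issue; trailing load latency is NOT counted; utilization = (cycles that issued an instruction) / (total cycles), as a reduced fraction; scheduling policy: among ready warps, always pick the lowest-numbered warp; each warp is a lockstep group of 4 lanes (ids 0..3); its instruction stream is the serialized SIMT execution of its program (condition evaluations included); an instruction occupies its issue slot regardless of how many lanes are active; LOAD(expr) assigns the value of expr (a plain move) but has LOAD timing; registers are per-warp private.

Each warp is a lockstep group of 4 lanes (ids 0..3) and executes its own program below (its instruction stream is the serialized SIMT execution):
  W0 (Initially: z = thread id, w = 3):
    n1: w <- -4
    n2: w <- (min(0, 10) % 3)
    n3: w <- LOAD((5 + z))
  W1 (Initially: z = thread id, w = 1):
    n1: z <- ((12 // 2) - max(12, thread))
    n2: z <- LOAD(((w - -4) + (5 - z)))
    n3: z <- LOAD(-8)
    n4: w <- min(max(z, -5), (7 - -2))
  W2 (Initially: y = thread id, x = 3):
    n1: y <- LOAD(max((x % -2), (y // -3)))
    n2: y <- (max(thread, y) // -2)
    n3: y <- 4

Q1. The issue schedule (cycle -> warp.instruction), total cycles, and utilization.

cycle 0: W0.I0
cycle 1: W0.I1
cycle 2: W0.I2
cycle 3: W1.I0
cycle 4: W1.I1
cycle 5: W2.I0
cycle 6: idle
cycle 7: idle
cycle 8: W1.I2
cycle 9: W2.I1
cycle 10: W2.I2
cycle 11: idle
cycle 12: W1.I3

Answer: 13 cycles, utilization 10/13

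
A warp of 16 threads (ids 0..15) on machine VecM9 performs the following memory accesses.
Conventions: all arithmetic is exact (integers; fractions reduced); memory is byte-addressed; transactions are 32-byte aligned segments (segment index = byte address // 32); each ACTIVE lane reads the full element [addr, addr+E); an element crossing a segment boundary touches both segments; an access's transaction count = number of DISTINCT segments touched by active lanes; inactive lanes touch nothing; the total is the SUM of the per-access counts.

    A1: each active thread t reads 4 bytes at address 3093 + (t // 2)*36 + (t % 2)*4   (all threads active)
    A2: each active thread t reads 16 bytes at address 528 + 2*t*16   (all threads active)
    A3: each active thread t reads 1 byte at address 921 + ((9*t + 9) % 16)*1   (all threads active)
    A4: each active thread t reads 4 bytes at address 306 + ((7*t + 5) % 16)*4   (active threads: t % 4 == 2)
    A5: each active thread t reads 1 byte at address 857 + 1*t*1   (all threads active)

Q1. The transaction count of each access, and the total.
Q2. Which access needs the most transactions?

A1: 9 transactions
A2: 16 transactions
A3: 2 transactions
A4: 3 transactions
A5: 2 transactions

Answer: 9,16,2,3,2; total 32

Answer: A2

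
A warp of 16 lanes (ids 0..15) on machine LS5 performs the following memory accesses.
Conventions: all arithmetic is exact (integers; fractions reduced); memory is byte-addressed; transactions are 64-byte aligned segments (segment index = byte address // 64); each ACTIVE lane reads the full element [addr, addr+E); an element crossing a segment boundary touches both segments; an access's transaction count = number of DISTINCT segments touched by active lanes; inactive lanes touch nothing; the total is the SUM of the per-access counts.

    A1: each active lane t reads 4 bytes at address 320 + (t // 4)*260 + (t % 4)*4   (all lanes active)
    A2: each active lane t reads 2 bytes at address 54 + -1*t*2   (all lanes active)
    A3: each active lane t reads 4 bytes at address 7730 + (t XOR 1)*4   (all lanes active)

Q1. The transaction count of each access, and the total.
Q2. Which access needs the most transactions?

A1: 4 transactions
A2: 1 transaction
A3: 2 transactions

Answer: 4,1,2; total 7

Answer: A1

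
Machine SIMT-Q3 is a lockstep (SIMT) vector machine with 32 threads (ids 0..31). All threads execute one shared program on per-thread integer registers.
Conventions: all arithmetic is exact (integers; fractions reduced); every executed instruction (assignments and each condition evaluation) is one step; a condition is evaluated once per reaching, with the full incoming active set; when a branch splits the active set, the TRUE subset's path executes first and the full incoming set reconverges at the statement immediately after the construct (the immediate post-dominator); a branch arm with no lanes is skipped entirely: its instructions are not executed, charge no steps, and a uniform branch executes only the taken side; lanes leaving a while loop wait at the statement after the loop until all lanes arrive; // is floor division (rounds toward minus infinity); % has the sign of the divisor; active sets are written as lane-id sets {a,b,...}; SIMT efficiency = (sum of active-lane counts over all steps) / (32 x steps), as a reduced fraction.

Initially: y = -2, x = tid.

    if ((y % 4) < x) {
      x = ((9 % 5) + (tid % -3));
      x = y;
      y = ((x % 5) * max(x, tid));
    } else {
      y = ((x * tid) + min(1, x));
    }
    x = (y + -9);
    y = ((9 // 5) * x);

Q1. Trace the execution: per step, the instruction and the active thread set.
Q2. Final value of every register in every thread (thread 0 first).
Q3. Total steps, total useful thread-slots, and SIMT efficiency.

step 0: eval ((y % 4) < x)           {0,1,2,3,4,5,6,7,8,9,10,11,12,13,14,15,16,17,18,19,20,21,22,23,24,25,26,27,28,29,30,31}
step 1: x <- ((9 % 5) + (tid % -3))  {3,4,5,6,7,8,9,10,11,12,13,14,15,16,17,18,19,20,21,22,23,24,25,26,27,28,29,30,31}
step 2: x <- y                       {3,4,5,6,7,8,9,10,11,12,13,14,15,16,17,18,19,20,21,22,23,24,25,26,27,28,29,30,31}
step 3: y <- ((x % 5) * max(x, tid)) {3,4,5,6,7,8,9,10,11,12,13,14,15,16,17,18,19,20,21,22,23,24,25,26,27,28,29,30,31}
step 4: y <- ((x * tid) + min(1, x)) {0,1,2}
step 5: x <- (y + -9)                {0,1,2,3,4,5,6,7,8,9,10,11,12,13,14,15,16,17,18,19,20,21,22,23,24,25,26,27,28,29,30,31}
step 6: y <- ((9 // 5) * x)          {0,1,2,3,4,5,6,7,8,9,10,11,12,13,14,15,16,17,18,19,20,21,22,23,24,25,26,27,28,29,30,31}

Answer: 7 steps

y: -9,-7,-4,0,3,6,9,12,15,18,21,24,27,30,33,36,39,42,45,48,51,54,57,60,63,66,69,72,75,78,81,84
x: -9,-7,-4,0,3,6,9,12,15,18,21,24,27,30,33,36,39,42,45,48,51,54,57,60,63,66,69,72,75,78,81,84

steps = 7; useful = 186; efficiency = 186/224 = 93/112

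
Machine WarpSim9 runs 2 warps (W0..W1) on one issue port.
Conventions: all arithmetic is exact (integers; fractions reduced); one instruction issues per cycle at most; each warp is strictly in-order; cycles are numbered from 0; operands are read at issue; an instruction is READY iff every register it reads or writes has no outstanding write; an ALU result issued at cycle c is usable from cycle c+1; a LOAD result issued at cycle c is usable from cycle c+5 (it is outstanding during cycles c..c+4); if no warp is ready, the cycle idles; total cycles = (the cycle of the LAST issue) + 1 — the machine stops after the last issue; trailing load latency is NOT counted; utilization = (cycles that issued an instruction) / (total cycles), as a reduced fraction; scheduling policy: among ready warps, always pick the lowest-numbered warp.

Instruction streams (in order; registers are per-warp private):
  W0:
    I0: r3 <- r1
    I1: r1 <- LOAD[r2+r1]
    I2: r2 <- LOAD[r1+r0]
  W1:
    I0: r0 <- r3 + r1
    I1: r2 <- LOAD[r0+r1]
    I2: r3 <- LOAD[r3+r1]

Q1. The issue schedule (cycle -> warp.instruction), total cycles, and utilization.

cycle 0: W0.I0
cycle 1: W0.I1
cycle 2: W1.I0
cycle 3: W1.I1
cycle 4: W1.I2
cycle 5: idle
cycle 6: W0.I2

Answer: 7 cycles, utilization 6/7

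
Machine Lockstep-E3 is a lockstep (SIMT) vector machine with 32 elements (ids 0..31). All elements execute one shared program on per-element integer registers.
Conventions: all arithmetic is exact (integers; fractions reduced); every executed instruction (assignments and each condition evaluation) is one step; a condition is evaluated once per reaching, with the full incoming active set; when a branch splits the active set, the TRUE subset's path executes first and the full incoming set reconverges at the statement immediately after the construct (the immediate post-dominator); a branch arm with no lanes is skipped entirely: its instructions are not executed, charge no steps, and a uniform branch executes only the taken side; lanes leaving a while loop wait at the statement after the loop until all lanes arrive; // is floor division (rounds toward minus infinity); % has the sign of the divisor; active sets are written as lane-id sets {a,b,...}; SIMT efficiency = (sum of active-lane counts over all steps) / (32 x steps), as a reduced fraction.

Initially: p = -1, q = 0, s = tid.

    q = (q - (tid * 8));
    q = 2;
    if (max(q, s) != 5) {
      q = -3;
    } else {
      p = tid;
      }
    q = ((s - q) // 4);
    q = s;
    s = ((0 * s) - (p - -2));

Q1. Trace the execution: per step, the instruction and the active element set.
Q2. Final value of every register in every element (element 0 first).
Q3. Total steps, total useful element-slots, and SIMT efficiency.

step 0: q <- (q - (tid * 8))         {0,1,2,3,4,5,6,7,8,9,10,11,12,13,14,15,16,17,18,19,20,21,22,23,24,25,26,27,28,29,30,31}
step 1: q <- 2                       {0,1,2,3,4,5,6,7,8,9,10,11,12,13,14,15,16,17,18,19,20,21,22,23,24,25,26,27,28,29,30,31}
step 2: eval (max(q, s) != 5)        {0,1,2,3,4,5,6,7,8,9,10,11,12,13,14,15,16,17,18,19,20,21,22,23,24,25,26,27,28,29,30,31}
step 3: q <- -3                      {0,1,2,3,4,6,7,8,9,10,11,12,13,14,15,16,17,18,19,20,21,22,23,24,25,26,27,28,29,30,31}
step 4: p <- tid                     {5}
step 5: q <- ((s - q) // 4)          {0,1,2,3,4,5,6,7,8,9,10,11,12,13,14,15,16,17,18,19,20,21,22,23,24,25,26,27,28,29,30,31}
step 6: q <- s                       {0,1,2,3,4,5,6,7,8,9,10,11,12,13,14,15,16,17,18,19,20,21,22,23,24,25,26,27,28,29,30,31}
step 7: s <- ((0 * s) - (p - -2))    {0,1,2,3,4,5,6,7,8,9,10,11,12,13,14,15,16,17,18,19,20,21,22,23,24,25,26,27,28,29,30,31}

Answer: 8 steps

p: -1,-1,-1,-1,-1,5,-1,-1,-1,-1,-1,-1,-1,-1,-1,-1,-1,-1,-1,-1,-1,-1,-1,-1,-1,-1,-1,-1,-1,-1,-1,-1
q: 0,1,2,3,4,5,6,7,8,9,10,11,12,13,14,15,16,17,18,19,20,21,22,23,24,25,26,27,28,29,30,31
s: -1,-1,-1,-1,-1,-7,-1,-1,-1,-1,-1,-1,-1,-1,-1,-1,-1,-1,-1,-1,-1,-1,-1,-1,-1,-1,-1,-1,-1,-1,-1,-1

steps = 8; useful = 224; efficiency = 224/256 = 7/8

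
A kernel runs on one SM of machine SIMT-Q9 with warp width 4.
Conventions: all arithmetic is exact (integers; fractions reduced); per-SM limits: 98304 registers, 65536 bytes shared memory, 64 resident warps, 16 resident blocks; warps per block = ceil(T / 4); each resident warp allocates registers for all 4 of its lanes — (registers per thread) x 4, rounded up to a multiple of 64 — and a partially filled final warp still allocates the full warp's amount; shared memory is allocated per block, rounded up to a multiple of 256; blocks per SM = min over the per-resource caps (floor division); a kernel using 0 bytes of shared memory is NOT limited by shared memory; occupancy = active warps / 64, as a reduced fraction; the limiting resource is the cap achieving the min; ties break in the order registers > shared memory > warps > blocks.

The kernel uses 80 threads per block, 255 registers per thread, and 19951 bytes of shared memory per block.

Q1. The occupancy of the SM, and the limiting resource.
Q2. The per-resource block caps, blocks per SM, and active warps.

Answer: occupancy 15/16, limited by shared memory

registers: 4 blocks
shared memory: 3 blocks
warps: 3 blocks
blocks: 16 blocks

Answer: 3 blocks, 60 active warps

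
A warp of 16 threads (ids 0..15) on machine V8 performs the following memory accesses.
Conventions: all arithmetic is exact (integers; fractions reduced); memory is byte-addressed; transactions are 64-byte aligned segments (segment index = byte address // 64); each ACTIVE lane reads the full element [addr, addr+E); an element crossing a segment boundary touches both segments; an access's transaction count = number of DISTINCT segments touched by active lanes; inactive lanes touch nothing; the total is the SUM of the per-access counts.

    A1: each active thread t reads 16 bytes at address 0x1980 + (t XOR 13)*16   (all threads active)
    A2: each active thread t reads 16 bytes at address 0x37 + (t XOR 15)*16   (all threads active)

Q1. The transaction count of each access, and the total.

A1: 4 transactions
A2: 5 transactions

Answer: 4,5; total 9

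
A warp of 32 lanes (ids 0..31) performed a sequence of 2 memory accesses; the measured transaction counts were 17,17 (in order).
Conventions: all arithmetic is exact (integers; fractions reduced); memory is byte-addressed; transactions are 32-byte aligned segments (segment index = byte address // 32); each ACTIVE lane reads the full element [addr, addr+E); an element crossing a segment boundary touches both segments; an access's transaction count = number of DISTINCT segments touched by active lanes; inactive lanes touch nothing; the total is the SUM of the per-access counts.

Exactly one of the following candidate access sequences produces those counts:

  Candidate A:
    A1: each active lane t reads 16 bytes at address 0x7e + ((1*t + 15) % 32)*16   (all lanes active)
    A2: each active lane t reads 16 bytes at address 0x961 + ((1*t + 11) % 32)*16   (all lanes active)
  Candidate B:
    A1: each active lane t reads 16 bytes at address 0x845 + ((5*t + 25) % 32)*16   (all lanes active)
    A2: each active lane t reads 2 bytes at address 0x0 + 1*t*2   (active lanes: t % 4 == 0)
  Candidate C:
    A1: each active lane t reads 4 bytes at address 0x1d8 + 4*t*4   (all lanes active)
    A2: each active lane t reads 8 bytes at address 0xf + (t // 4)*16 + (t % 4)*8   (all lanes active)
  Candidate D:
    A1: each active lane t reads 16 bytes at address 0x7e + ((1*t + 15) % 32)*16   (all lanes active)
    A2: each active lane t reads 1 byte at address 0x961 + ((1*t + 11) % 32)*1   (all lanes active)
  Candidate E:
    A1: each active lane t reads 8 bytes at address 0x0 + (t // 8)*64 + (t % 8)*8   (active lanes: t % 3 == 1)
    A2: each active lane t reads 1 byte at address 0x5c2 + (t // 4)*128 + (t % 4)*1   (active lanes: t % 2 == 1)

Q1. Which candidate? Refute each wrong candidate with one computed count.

B: A2 gives 2 transactions, not 17
C: A2 gives 5 transactions, not 17
D: A2 gives 2 transactions, not 17
E: A1 gives 8 transactions, not 17
A: all counts match (17,17)

Answer: A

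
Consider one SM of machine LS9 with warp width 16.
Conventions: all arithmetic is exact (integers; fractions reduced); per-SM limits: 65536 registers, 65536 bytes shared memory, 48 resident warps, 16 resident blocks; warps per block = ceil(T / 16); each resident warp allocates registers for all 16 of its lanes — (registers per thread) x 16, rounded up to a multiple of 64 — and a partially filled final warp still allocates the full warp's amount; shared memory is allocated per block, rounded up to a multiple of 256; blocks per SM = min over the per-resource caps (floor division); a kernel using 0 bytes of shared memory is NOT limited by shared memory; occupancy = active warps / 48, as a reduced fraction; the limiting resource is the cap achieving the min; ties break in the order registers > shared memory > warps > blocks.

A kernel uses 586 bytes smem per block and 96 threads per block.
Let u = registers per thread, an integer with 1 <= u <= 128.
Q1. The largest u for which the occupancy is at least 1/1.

Answer: u = 84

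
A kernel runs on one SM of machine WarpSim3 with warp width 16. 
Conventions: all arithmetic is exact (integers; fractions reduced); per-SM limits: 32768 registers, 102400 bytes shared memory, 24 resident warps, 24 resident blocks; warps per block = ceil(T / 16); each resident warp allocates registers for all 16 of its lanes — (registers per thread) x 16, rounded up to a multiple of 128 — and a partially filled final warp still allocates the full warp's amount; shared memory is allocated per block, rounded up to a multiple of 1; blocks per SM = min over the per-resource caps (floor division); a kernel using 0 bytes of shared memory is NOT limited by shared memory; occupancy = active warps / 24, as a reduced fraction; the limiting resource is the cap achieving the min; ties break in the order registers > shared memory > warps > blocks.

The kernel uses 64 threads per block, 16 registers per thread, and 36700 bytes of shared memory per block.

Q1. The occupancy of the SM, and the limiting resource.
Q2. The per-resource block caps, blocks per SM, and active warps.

Answer: occupancy 1/3, limited by shared memory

registers: 32 blocks
shared memory: 2 blocks
warps: 6 blocks
blocks: 24 blocks

Answer: 2 blocks, 8 active warps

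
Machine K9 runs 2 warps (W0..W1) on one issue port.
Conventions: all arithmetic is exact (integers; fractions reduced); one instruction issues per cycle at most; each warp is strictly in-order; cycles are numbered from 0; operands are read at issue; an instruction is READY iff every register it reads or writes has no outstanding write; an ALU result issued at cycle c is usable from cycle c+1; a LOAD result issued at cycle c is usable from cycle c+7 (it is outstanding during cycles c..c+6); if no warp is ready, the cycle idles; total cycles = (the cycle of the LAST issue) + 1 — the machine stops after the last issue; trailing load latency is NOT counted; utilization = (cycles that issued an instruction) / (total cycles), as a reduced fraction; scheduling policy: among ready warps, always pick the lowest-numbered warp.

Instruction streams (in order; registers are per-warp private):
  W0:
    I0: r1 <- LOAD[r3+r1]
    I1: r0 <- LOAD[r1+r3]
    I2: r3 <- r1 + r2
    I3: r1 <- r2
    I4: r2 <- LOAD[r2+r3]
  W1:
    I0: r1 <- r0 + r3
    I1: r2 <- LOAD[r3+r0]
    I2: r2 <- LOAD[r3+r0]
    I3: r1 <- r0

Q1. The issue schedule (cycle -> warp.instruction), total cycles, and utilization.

cycle 0: W0.I0
cycle 1: W1.I0
cycle 2: W1.I1
cycle 3: idle
cycle 4: idle
cycle 5: idle
cycle 6: idle
cycle 7: W0.I1
cycle 8: W0.I2
cycle 9: W0.I3
cycle 10: W0.I4
cycle 11: W1.I2
cycle 12: W1.I3

Answer: 13 cycles, utilization 9/13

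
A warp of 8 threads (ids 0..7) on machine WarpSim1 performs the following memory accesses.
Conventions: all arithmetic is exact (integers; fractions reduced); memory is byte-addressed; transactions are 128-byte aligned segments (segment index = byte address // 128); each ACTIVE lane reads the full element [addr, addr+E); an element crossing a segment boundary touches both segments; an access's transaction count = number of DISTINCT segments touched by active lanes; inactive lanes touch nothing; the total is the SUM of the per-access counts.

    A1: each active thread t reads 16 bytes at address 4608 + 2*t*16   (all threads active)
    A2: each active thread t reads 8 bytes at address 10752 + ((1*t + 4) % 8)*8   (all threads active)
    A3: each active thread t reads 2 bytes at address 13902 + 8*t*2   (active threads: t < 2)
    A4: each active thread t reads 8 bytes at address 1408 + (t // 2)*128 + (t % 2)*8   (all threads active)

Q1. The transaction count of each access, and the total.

A1: 2 transactions
A2: 1 transaction
A3: 1 transaction
A4: 4 transactions

Answer: 2,1,1,4; total 8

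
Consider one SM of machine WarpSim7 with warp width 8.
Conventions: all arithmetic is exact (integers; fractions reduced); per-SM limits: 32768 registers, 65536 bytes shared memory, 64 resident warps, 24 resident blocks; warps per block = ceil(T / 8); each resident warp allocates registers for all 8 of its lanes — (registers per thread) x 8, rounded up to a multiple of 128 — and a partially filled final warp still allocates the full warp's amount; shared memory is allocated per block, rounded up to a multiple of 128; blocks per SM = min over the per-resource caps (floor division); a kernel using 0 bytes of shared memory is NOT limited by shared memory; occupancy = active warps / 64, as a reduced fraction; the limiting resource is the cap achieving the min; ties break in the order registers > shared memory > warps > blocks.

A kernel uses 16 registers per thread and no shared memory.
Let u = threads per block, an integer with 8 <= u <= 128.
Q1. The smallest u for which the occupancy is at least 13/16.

Answer: u = 17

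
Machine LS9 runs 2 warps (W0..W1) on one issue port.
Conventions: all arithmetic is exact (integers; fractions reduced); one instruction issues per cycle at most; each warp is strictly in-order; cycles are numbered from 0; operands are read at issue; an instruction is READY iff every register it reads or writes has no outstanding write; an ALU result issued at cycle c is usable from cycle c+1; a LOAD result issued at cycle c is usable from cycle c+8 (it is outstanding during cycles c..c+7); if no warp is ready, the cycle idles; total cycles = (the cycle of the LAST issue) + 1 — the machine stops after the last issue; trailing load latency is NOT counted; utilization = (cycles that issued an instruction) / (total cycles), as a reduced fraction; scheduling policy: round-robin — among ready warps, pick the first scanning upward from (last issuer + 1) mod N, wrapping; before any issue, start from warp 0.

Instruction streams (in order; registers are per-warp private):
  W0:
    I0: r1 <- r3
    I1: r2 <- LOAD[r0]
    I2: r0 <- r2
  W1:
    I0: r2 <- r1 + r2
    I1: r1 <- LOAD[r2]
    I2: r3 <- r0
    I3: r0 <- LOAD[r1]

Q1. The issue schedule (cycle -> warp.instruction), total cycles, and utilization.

cycle 0: W0.I0
cycle 1: W1.I0
cycle 2: W0.I1
cycle 3: W1.I1
cycle 4: W1.I2
cycle 5: idle
cycle 6: idle
cycle 7: idle
cycle 8: idle
cycle 9: idle
cycle 10: W0.I2
cycle 11: W1.I3

Answer: 12 cycles, utilization 7/12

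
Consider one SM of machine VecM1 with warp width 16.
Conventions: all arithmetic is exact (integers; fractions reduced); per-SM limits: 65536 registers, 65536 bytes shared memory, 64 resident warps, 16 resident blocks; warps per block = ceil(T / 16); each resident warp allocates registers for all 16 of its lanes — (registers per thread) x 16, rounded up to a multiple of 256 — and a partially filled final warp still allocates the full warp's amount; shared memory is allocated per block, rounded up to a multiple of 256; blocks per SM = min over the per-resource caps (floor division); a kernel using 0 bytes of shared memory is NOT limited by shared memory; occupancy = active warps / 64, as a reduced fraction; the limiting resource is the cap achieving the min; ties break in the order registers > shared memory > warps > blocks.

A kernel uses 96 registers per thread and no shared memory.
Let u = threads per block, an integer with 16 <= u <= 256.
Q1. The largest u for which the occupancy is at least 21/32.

Answer: u = 224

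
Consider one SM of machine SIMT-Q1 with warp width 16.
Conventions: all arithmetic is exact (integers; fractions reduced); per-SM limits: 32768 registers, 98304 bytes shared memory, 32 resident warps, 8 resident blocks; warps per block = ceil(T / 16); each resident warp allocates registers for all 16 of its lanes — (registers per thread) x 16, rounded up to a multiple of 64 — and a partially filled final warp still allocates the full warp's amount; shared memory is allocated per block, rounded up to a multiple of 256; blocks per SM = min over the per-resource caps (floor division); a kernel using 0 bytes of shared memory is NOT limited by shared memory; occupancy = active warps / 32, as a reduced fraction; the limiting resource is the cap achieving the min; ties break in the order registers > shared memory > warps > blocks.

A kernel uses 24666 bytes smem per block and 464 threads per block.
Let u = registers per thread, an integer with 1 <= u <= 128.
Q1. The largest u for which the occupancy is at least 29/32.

Answer: u = 68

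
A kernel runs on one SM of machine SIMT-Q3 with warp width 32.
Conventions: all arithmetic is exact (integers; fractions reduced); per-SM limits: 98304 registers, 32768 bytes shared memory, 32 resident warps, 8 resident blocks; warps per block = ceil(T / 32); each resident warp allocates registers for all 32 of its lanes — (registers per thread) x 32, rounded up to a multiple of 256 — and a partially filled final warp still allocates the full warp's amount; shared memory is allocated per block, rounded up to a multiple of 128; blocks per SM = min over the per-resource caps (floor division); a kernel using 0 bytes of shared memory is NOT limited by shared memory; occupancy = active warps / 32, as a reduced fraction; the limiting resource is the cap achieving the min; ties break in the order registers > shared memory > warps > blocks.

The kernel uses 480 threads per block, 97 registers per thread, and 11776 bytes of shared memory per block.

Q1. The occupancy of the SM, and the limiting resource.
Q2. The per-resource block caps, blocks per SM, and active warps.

Answer: occupancy 15/32, limited by registers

registers: 1 block
shared memory: 2 blocks
warps: 2 blocks
blocks: 8 blocks

Answer: 1 block, 15 active warps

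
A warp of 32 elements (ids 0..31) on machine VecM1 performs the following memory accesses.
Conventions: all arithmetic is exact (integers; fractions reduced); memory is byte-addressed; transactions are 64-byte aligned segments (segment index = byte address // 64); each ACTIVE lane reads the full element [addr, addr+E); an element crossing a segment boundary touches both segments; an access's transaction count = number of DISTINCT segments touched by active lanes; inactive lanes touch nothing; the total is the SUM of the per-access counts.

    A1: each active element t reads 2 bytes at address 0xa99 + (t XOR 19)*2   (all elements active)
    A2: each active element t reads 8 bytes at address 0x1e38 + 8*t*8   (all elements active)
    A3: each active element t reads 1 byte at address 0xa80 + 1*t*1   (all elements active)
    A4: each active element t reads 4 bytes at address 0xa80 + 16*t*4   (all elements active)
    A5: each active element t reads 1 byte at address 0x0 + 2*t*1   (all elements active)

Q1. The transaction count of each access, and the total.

A1: 2 transactions
A2: 32 transactions
A3: 1 transaction
A4: 32 transactions
A5: 1 transaction

Answer: 2,32,1,32,1; total 68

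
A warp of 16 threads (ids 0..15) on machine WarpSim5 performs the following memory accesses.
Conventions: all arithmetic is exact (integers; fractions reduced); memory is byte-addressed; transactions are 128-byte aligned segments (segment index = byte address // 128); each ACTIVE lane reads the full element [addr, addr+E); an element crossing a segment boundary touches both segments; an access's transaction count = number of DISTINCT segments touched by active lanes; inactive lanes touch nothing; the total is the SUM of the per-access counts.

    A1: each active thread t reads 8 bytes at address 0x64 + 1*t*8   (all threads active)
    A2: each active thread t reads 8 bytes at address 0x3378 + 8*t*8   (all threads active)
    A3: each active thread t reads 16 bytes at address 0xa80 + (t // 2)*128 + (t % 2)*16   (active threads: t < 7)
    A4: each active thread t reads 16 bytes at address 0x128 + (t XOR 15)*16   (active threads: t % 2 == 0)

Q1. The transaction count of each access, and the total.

A1: 2 transactions
A2: 9 transactions
A3: 4 transactions
A4: 3 transactions

Answer: 2,9,4,3; total 18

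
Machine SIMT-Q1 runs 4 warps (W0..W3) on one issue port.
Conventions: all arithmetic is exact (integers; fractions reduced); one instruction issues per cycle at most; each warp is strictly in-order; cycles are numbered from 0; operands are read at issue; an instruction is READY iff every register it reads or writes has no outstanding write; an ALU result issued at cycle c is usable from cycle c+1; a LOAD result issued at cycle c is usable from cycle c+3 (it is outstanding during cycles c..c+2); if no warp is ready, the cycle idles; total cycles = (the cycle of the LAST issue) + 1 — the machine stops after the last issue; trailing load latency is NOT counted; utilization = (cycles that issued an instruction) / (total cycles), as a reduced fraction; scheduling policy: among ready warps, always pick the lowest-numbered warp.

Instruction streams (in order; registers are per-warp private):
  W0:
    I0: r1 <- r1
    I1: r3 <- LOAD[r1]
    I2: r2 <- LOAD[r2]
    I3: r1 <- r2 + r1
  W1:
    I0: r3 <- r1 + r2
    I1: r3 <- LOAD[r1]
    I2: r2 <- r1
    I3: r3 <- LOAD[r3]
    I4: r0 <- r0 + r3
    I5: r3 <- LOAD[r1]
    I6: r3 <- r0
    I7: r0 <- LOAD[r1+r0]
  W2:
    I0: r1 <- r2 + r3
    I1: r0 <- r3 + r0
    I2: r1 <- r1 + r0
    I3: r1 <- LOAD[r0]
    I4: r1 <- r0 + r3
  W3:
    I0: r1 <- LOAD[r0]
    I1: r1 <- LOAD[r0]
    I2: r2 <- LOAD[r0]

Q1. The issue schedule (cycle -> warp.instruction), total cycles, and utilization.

cycle 0: W0.I0
cycle 1: W0.I1
cycle 2: W0.I2
cycle 3: W1.I0
cycle 4: W1.I1
cycle 5: W0.I3
cycle 6: W1.I2
cycle 7: W1.I3
cycle 8: W2.I0
cycle 9: W2.I1
cycle 10: W1.I4
cycle 11: W1.I5
cycle 12: W2.I2
cycle 13: W2.I3
cycle 14: W1.I6
cycle 15: W1.I7
cycle 16: W2.I4
cycle 17: W3.I0
cycle 18: idle
cycle 19: idle
cycle 20: W3.I1
cycle 21: W3.I2

Answer: 22 cycles, utilization 10/11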